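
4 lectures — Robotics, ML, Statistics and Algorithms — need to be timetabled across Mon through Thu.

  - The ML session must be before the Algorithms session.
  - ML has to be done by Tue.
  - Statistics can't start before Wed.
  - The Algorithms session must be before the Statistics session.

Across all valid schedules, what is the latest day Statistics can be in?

Statistics is available from Wed.
Statistics at Thu is achievable: Robotics=Mon; Statistics=Thu; ML=Mon; Algorithms=Tue.

Thu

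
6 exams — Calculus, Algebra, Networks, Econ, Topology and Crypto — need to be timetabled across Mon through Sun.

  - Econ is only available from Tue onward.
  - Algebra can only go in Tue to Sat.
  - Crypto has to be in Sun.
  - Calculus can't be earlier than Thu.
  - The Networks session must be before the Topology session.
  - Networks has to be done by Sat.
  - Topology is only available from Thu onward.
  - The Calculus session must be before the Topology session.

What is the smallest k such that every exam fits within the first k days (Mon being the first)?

The precedence chain requires at least 2 distinct days.
Crypto can't be placed before Sun — that is day 7 counting from Mon — so the schedule must run through at least 7 days.
7 works (last occupied day: Sun): for example Calculus in Thu, Econ in Tue, Networks in Mon, Algebra in Tue, Topology in Fri, Crypto in Sun.

7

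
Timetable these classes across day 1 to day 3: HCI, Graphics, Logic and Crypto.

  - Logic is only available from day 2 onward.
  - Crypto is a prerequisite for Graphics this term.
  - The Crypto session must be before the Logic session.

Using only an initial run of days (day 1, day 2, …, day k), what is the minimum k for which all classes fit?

2

The precedence chain requires at least 2 distinct days.
2 works (last occupied day: day 2): for example Graphics -> day 2; Crypto -> day 1; HCI -> day 1; Logic -> day 2.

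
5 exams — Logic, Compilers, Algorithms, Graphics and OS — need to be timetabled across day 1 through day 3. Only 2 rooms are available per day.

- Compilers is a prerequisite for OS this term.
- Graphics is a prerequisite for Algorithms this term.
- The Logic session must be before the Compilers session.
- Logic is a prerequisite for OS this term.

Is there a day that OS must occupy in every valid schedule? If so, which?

Precedence pushes OS to at least day 3.
So OS is pinned to day 3.

day 3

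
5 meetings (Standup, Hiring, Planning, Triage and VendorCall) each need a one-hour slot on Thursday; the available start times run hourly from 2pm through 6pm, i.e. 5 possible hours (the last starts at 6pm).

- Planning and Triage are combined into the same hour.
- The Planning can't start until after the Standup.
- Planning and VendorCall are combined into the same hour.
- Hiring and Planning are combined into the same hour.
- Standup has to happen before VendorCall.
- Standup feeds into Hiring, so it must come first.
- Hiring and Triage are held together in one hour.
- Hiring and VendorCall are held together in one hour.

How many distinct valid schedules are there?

10

Splitting on Standup: it can be 2pm (4), 3pm (3), 4pm (2), 5pm (1). Listing each branch's schedules as (Hiring, Planning, Triage, VendorCall):
Standup=2pm: (3pm,3pm,3pm,3pm) (4pm,4pm,4pm,4pm) (5pm,5pm,5pm,5pm) (6pm,6pm,6pm,6pm) — 4.
Standup=3pm: (4pm,4pm,4pm,4pm) (5pm,5pm,5pm,5pm) (6pm,6pm,6pm,6pm) — 3.
Standup=4pm: (5pm,5pm,5pm,5pm) (6pm,6pm,6pm,6pm) — 2.
Standup=5pm: (6pm,6pm,6pm,6pm) — 1.
Summing: 4 + 3 + 2 + 1 = 10.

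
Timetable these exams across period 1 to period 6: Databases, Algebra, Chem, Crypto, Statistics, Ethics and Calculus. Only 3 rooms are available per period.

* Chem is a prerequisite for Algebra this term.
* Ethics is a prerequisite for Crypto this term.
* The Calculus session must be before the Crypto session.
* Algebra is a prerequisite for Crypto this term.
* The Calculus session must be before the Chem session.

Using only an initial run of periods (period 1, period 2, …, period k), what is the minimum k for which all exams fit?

4

The precedence chain requires at least 4 distinct periods.
With at most 3 per period and 7 exams, at least 3 periods are needed.
4 works (last occupied period: period 4): for example Algebra -> period 3, Crypto -> period 4, Databases -> period 1, Statistics -> period 2, Ethics -> period 1, Chem -> period 2, Calculus -> period 1.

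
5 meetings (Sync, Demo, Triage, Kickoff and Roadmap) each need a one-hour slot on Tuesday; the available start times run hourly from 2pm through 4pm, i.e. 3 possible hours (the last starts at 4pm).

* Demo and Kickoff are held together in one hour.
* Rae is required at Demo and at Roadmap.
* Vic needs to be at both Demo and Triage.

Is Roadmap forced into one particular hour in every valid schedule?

No

Roadmap can be 2pm (e.g. Kickoff in 3pm, Sync in 2pm, Roadmap in 2pm, Triage in 2pm, Demo in 3pm) or 3pm (e.g. Triage=3pm, Demo=2pm, Roadmap=3pm, Sync=2pm, Kickoff=2pm).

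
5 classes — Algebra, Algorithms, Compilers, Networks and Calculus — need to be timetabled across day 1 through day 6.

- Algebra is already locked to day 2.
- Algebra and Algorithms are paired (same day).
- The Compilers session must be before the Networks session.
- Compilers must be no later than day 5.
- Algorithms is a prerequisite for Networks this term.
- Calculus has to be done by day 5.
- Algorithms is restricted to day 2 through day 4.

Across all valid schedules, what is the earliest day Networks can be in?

day 3

Precedence pushes Networks to at least day 3.
Networks at day 3 is achievable: Networks=day 3; Algorithms=day 2; Algebra=day 2; Calculus=day 1; Compilers=day 1.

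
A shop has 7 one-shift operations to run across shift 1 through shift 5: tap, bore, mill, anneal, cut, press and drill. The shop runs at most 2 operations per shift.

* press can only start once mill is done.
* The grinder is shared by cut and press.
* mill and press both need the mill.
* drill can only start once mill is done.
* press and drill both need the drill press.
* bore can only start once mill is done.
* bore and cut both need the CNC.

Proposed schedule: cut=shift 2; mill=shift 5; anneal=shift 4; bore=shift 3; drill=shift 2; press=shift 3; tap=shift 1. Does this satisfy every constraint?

press can only start once mill is done — violated.
drill can only start once mill is done — violated.
The grinder is shared by cut and press — holds.
bore can only start once mill is done — violated.
mill and press both need the mill — holds.
press and drill both need the drill press — holds.
The shop runs at most 2 operations per shift — holds.
bore and cut both need the CNC — holds.

No. drill can only start once mill is done is not satisfied.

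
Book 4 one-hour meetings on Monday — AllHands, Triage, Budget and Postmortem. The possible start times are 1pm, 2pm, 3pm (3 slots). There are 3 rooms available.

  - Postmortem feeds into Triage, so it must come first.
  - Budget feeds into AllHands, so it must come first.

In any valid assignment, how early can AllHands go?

2pm

Precedence pushes AllHands to at least 2pm.
AllHands at 2pm is achievable: Budget in 1pm; Postmortem in 1pm; Triage in 2pm; AllHands in 2pm.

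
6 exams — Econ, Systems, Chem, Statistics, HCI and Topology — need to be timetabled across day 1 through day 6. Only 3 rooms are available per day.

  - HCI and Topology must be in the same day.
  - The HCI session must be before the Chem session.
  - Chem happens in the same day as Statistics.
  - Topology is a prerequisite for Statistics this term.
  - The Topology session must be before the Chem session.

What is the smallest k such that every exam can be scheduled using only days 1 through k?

The precedence chain requires at least 2 distinct days.
With at most 3 per day and 6 exams, at least 2 days are needed.
2 works (last occupied day: day 2): for example Econ in day 1; Topology in day 1; Systems in day 2; HCI in day 1; Statistics in day 2; Chem in day 2.

2 days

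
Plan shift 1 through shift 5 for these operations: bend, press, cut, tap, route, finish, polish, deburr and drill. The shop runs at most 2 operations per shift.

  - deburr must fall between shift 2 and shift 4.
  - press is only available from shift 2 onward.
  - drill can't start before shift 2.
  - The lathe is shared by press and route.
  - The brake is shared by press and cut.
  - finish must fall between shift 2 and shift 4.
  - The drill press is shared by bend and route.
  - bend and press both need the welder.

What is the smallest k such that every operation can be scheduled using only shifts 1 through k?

With at most 2 per shift and 9 operations, at least 5 shifts are needed.
press can't be placed before shift 2, so the schedule must run through at least shift 2.
5 works (last occupied shift: shift 5): for example bend -> shift 1; polish -> shift 5; press -> shift 3; tap -> shift 4; deburr -> shift 2; cut -> shift 1; route -> shift 4; finish -> shift 2; drill -> shift 3.

5 shifts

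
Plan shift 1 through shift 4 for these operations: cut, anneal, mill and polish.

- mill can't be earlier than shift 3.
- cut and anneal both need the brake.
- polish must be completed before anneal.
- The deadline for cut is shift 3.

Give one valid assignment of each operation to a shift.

polish in shift 1, cut in shift 1, anneal in shift 2, mill in shift 3

Checking: polish(shift 1) before anneal(shift 2); cut(shift 1) != anneal(shift 2); mill=shift 3 in [shift 3,shift 4]; cut=shift 1 in [shift 1,shift 3].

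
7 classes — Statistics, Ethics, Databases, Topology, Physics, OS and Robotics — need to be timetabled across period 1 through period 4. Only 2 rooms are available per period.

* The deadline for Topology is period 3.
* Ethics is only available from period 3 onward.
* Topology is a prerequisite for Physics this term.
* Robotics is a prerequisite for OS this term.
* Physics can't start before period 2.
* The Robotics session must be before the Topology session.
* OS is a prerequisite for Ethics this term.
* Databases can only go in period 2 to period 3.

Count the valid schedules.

Splitting on Statistics: it can be period 1 (11), period 2 (3), period 3 (3), period 4 (4). Listing each branch's schedules as (Ethics, Databases, Topology, Physics, OS, Robotics) by period number:
Statistics=period 1: (3,2,3,4,2,1) (3,3,2,4,2,1) (4,2,2,3,3,1) (4,2,2,4,3,1) (4,2,3,4,2,1) (4,2,3,4,3,1) (4,2,3,4,3,2) (4,3,2,3,2,1) (4,3,2,4,2,1) (4,3,2,4,3,1) (4,3,3,4,2,1) — 11.
Statistics=period 2: (4,2,3,4,3,1) (4,3,2,4,3,1) (4,3,3,4,2,1) — 3.
Statistics=period 3: (4,2,2,4,3,1) (4,2,3,4,2,1) (4,3,2,4,2,1) — 3.
Statistics=period 4: (3,2,3,4,2,1) (3,3,2,4,2,1) (4,2,2,3,3,1) (4,3,2,3,2,1) — 4.
Summing: 11 + 3 + 3 + 4 = 21.

21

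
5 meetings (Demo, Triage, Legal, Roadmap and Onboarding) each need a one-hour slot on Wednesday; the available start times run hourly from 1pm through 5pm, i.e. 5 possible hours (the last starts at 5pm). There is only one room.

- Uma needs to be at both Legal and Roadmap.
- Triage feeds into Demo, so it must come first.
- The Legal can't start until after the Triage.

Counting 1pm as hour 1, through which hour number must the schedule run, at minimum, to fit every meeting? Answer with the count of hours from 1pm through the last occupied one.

5 hours

The precedence chain requires at least 2 distinct hours.
With at most 1 per hour and 5 meetings, at least 5 hours are needed.
5 works (last occupied hour: 5pm): for example Legal in 3pm; Demo in 2pm; Onboarding in 5pm; Triage in 1pm; Roadmap in 4pm.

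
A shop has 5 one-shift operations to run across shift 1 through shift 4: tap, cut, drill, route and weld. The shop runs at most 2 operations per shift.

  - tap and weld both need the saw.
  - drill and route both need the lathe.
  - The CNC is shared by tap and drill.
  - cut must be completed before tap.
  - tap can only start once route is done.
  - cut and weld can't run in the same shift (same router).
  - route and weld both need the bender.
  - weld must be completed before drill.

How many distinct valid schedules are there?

Splitting on tap: it can be shift 2 (1), shift 3 (2), shift 4 (6). Listing each branch's schedules as (cut, drill, route, weld) by shift number:
tap=shift 2: (1,4,1,3) — 1.
tap=shift 3: (1,4,1,2) (2,4,2,1) — 2.
tap=shift 4: (1,3,1,2) (2,2,3,1) (2,3,2,1) (3,2,3,1) (3,3,1,2) (3,3,2,1) — 6.
Summing: 1 + 2 + 6 = 9.

9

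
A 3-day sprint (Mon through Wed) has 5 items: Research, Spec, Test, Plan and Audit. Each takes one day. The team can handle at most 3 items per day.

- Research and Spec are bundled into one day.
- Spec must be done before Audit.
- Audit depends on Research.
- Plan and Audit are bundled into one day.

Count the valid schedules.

Splitting on Research: it can be Mon (6), Tue (3). Listing each branch's schedules as (Spec, Test, Plan, Audit):
Research=Mon: (Mon,Mon,Tue,Tue) (Mon,Mon,Wed,Wed) (Mon,Tue,Tue,Tue) (Mon,Tue,Wed,Wed) (Mon,Wed,Tue,Tue) (Mon,Wed,Wed,Wed) — 6.
Research=Tue: (Tue,Mon,Wed,Wed) (Tue,Tue,Wed,Wed) (Tue,Wed,Wed,Wed) — 3.
Summing: 6 + 3 = 9.

9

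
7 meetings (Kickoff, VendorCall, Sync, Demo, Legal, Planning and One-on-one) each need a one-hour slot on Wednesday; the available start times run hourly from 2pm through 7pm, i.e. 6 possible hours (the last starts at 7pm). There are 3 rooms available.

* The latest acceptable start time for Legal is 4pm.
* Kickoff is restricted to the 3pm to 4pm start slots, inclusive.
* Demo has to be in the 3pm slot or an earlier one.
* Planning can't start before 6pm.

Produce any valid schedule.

Legal=2pm; One-on-one=3pm; Kickoff=3pm; Sync=3pm; Planning=6pm; VendorCall=2pm; Demo=2pm

Checking: Demo=2pm in [2pm,3pm]; Kickoff=3pm in [3pm,4pm]; Planning=6pm in [6pm,7pm]; Legal=2pm in [2pm,4pm]; max 3 per hour (cap 3).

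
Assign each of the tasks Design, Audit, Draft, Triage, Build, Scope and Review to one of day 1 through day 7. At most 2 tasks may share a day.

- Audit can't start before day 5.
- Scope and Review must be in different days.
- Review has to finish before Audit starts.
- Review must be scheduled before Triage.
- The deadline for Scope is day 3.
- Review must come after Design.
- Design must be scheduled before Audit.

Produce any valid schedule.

Scope -> day 1; Triage -> day 3; Review -> day 2; Audit -> day 5; Draft -> day 2; Design -> day 1; Build -> day 3

Checking: Design(day 1) before Review(day 2); Review(day 2) before Audit(day 5); Review(day 2) before Triage(day 3); Design(day 1) before Audit(day 5); Scope(day 1) != Review(day 2); Scope=day 1 in [day 1,day 3]; Audit=day 5 in [day 5,day 7]; max 2 per day (cap 2).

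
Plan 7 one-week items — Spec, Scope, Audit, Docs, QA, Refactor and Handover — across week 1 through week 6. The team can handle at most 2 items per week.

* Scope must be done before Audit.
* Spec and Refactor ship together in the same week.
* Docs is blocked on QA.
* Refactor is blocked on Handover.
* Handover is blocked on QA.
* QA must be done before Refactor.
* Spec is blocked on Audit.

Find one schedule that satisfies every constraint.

QA=week 1; Refactor=week 3; Audit=week 2; Spec=week 3; Scope=week 1; Docs=week 4; Handover=week 2

Checking: Audit(week 2) before Spec(week 3); Handover(week 2) before Refactor(week 3); Scope(week 1) before Audit(week 2); QA(week 1) before Docs(week 4); QA(week 1) before Handover(week 2); QA(week 1) before Refactor(week 3); Spec = Refactor = week 3; max 2 per week (cap 2).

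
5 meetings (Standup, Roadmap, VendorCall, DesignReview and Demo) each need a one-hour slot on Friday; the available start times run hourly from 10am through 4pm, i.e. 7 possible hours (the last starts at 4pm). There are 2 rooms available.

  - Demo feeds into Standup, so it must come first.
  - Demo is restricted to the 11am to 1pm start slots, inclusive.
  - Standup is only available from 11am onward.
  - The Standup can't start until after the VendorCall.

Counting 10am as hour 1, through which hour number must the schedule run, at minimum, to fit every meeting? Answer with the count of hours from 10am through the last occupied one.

The precedence chain requires at least 2 distinct hours.
With at most 2 per hour and 5 meetings, at least 3 hours are needed.
Propagating the time windows through the other constraints, Standup can't land before 12pm — that is hour 3 counting from 10am — so the schedule must run through at least 3 hours.
3 works (last occupied hour: 12pm): for example Standup -> 12pm; VendorCall -> 10am; Demo -> 11am; DesignReview -> 11am; Roadmap -> 10am.

3 hours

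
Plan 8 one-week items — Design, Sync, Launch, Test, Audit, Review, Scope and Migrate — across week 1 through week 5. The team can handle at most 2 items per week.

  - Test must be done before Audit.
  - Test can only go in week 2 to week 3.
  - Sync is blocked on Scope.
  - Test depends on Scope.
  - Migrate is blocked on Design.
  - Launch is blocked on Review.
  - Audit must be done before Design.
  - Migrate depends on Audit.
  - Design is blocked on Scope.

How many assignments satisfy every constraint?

24

Splitting on Sync: it can be week 2 (6), week 3 (6), week 4 (6), week 5 (6). Listing each branch's schedules as (Design, Launch, Test, Audit, Review, Scope, Migrate) by week number:
Sync=week 2: (4,3,2,3,1,1,5) (4,4,2,3,1,1,5) (4,4,2,3,3,1,5) (4,5,2,3,1,1,5) (4,5,2,3,3,1,5) (4,5,2,3,4,1,5) — 6.
Sync=week 3: (4,2,2,3,1,1,5) (4,4,2,3,1,1,5) (4,4,2,3,2,1,5) (4,5,2,3,1,1,5) (4,5,2,3,2,1,5) (4,5,2,3,4,1,5) — 6.
Sync=week 4: (4,2,2,3,1,1,5) (4,3,2,3,1,1,5) (4,3,2,3,2,1,5) (4,5,2,3,1,1,5) (4,5,2,3,2,1,5) (4,5,2,3,3,1,5) — 6.
Sync=week 5: (4,2,2,3,1,1,5) (4,3,2,3,1,1,5) (4,3,2,3,2,1,5) (4,4,2,3,1,1,5) (4,4,2,3,2,1,5) (4,4,2,3,3,1,5) — 6.
Summing: 6 + 6 + 6 + 6 = 24.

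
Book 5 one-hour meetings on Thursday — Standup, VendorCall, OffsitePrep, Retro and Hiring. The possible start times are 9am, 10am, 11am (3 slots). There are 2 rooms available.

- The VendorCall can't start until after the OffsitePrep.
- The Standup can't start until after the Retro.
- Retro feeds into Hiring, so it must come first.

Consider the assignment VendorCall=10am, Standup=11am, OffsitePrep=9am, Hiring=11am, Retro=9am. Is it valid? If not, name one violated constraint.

Retro feeds into Hiring, so it must come first — holds.
The Standup can't start until after the Retro — holds.
The VendorCall can't start until after the OffsitePrep — holds.
There are 2 rooms available — holds.

Yes, all constraints hold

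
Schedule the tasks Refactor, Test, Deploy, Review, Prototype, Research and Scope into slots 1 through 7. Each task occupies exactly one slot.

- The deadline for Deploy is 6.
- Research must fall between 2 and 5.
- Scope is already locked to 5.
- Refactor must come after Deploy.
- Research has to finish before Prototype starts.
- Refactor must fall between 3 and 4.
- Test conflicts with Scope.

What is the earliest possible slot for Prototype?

3

Precedence pushes Prototype to at least 3.
Prototype at 3 is achievable: Review -> 1; Refactor -> 3; Prototype -> 3; Research -> 2; Deploy -> 1; Test -> 1; Scope -> 5.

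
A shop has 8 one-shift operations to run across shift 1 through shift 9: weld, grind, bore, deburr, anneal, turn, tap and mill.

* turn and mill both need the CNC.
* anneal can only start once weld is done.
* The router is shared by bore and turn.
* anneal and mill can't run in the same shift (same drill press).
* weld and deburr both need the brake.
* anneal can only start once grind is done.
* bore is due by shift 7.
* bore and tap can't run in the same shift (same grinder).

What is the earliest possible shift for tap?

tap at shift 1 is achievable: bore -> shift 2, tap -> shift 1, deburr -> shift 2, grind -> shift 1, weld -> shift 1, mill -> shift 3, anneal -> shift 2, turn -> shift 1.

shift 1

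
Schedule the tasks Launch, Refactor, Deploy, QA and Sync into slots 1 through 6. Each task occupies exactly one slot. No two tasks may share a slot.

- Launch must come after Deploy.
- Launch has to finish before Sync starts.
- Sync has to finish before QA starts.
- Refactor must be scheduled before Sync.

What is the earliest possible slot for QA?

Precedence pushes QA to at least 4.
QA at 5 is achievable: Refactor -> 3, QA -> 5, Sync -> 4, Launch -> 2, Deploy -> 1.
Nothing earlier works — the capacity limit rule out every slot before 5.

5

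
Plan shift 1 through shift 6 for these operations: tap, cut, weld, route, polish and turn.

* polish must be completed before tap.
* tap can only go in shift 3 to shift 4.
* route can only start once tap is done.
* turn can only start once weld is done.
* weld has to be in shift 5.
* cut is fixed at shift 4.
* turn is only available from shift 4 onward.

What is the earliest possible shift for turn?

shift 6

Turn is available from shift 4; precedence pushes turn to at least shift 6.
turn at shift 6 is achievable: cut in shift 4, route in shift 4, tap in shift 3, polish in shift 1, turn in shift 6, weld in shift 5.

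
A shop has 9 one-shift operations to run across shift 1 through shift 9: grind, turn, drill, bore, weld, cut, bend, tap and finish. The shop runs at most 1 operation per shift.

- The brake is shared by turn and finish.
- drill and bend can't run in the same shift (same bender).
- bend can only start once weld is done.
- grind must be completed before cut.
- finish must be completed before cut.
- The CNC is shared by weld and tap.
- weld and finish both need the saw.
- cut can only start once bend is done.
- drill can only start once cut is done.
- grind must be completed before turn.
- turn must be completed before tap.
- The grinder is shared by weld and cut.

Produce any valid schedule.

drill in shift 7; bend in shift 3; turn in shift 6; tap in shift 8; weld in shift 2; grind in shift 1; cut in shift 5; bore in shift 9; finish in shift 4

Checking: bend(shift 3) before cut(shift 5); grind(shift 1) before turn(shift 6); finish(shift 4) before cut(shift 5); weld(shift 2) before bend(shift 3); turn(shift 6) before tap(shift 8); cut(shift 5) before drill(shift 7); grind(shift 1) before cut(shift 5); drill(shift 7) != bend(shift 3); turn(shift 6) != finish(shift 4); weld(shift 2) != tap(shift 8); weld(shift 2) != cut(shift 5); weld(shift 2) != finish(shift 4); max 1 per shift (cap 1).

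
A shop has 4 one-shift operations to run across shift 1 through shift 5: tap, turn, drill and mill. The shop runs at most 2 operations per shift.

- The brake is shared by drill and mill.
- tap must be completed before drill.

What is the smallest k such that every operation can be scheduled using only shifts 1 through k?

2

The precedence chain requires at least 2 distinct shifts.
With at most 2 per shift and 4 operations, at least 2 shifts are needed.
2 works (last occupied shift: shift 2): for example drill=shift 2; turn=shift 2; mill=shift 1; tap=shift 1.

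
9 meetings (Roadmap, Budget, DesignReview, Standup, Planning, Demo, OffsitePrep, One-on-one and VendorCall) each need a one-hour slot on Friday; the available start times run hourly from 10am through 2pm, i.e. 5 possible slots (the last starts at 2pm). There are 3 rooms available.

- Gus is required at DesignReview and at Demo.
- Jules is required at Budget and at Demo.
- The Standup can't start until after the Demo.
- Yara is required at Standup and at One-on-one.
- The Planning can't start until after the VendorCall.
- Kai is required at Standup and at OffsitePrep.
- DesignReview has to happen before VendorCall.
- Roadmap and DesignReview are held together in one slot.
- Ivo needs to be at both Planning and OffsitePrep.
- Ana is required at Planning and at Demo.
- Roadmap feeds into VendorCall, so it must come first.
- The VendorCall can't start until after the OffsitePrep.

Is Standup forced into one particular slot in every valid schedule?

Standup can be 11am (e.g. DesignReview in 11am; Planning in 1pm; Demo in 10am; OffsitePrep in 10am; One-on-one in 10am; Roadmap in 11am; Standup in 11am; Budget in 12pm; VendorCall in 12pm) or 12pm (e.g. Planning -> 12pm, Demo -> 11am, Standup -> 12pm, OffsitePrep -> 10am, DesignReview -> 10am, Roadmap -> 10am, Budget -> 12pm, One-on-one -> 11am, VendorCall -> 11am).

No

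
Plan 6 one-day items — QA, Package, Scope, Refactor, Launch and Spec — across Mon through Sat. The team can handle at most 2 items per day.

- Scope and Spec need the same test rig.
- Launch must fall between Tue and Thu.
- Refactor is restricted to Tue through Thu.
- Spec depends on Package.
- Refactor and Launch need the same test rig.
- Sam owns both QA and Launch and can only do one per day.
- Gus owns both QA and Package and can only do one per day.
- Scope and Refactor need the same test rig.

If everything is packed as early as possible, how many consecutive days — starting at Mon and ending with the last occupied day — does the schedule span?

3

The precedence chain requires at least 2 distinct days.
With at most 2 per day and 6 work items, at least 3 days are needed.
3 works (last occupied day: Wed): for example Refactor -> Tue; Spec -> Wed; Scope -> Mon; QA -> Tue; Launch -> Wed; Package -> Mon.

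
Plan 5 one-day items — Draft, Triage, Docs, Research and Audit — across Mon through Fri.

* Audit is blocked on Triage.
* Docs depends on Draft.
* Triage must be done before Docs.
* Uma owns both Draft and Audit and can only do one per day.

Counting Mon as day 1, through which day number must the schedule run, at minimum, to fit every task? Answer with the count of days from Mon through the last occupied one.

2

The precedence chain requires at least 2 distinct days.
2 works (last occupied day: Tue): for example Audit in Tue; Research in Mon; Triage in Mon; Draft in Mon; Docs in Tue.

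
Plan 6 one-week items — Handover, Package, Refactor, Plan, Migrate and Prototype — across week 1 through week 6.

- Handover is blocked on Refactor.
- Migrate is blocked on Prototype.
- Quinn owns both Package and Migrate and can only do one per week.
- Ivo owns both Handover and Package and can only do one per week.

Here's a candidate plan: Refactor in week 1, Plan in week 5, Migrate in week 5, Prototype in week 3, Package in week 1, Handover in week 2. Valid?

Quinn owns both Package and Migrate and can only do one per week — holds.
Migrate is blocked on Prototype — holds.
Handover is blocked on Refactor — holds.
Ivo owns both Handover and Package and can only do one per week — holds.

Yes, all constraints hold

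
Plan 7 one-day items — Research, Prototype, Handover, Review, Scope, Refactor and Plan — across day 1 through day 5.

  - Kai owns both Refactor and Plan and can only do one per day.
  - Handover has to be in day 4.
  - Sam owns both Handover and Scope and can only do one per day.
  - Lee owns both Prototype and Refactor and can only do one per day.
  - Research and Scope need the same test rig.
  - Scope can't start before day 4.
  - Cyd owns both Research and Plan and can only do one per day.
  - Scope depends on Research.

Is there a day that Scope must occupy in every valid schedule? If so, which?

Scope's window is day 4–day 5.
Handover is fixed at day 4, and Scope can't share a day with Handover.
So Scope must be day 5.

day 5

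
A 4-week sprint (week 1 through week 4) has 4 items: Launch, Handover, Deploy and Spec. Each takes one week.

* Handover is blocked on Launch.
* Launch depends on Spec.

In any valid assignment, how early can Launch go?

Precedence pushes Launch to at least week 2; downstream work caps Launch at week 3.
Launch at week 2 is achievable: Handover=week 3; Deploy=week 1; Spec=week 1; Launch=week 2.

week 2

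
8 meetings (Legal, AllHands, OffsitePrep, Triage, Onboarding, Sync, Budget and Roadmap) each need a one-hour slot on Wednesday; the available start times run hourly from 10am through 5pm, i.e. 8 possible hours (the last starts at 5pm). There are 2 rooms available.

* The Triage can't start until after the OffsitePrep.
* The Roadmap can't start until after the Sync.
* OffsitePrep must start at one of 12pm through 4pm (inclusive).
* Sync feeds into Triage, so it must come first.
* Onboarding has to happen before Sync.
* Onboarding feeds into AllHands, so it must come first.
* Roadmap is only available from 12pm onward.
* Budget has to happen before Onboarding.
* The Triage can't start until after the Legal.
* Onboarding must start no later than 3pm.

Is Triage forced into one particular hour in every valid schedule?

No

Triage can be 1pm (e.g. AllHands -> 2pm; Triage -> 1pm; Onboarding -> 11am; Legal -> 10am; Sync -> 12pm; OffsitePrep -> 12pm; Roadmap -> 1pm; Budget -> 10am) or 2pm (e.g. AllHands -> 1pm; Onboarding -> 11am; Sync -> 12pm; Roadmap -> 1pm; Legal -> 10am; Budget -> 10am; Triage -> 2pm; OffsitePrep -> 12pm).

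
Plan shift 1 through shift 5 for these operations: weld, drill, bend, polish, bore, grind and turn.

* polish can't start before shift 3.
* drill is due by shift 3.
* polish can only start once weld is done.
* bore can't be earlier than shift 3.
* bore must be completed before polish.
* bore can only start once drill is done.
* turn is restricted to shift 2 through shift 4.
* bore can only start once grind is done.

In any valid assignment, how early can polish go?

Polish is available from shift 3; precedence pushes polish to at least shift 4.
polish at shift 4 is achievable: grind=shift 1; polish=shift 4; bore=shift 3; drill=shift 1; weld=shift 1; bend=shift 1; turn=shift 2.

shift 4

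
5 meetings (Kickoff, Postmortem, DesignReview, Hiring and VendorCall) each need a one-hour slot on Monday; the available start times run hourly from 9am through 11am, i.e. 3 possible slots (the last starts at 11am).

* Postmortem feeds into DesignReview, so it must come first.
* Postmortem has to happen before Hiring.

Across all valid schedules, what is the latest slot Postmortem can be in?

Downstream work caps Postmortem at 10am.
Postmortem at 10am is achievable: VendorCall in 9am, Kickoff in 9am, DesignReview in 11am, Postmortem in 10am, Hiring in 11am.

10am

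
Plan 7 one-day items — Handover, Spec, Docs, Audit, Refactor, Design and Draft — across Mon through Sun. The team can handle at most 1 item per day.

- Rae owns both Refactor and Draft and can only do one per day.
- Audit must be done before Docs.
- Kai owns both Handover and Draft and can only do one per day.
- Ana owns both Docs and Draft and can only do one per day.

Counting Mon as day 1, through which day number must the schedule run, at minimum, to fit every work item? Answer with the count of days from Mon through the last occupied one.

The precedence chain requires at least 2 distinct days.
With at most 1 per day and 7 work items, at least 7 days are needed.
7 works (last occupied day: Sun): for example Docs -> Tue, Design -> Sat, Spec -> Thu, Draft -> Sun, Refactor -> Fri, Audit -> Mon, Handover -> Wed.

7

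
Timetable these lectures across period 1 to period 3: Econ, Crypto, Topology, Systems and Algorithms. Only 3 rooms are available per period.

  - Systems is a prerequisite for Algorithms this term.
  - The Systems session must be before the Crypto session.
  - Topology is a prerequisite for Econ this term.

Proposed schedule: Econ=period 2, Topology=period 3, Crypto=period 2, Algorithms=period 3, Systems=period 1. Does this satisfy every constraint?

The Systems session must be before the Crypto session — holds.
Only 3 rooms are available per period — holds.
Topology is a prerequisite for Econ this term — violated.
Systems is a prerequisite for Algorithms this term — holds.

No — it violates: Topology is a prerequisite for Econ this term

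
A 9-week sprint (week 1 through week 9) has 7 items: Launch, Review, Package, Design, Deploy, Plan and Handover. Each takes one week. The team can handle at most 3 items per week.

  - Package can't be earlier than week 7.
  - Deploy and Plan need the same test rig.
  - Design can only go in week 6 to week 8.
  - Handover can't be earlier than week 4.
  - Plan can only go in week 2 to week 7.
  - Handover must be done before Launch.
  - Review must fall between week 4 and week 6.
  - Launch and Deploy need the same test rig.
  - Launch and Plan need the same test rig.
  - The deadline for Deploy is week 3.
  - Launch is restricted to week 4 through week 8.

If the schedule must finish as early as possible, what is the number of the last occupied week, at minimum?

7

The precedence chain requires at least 2 distinct weeks.
With at most 3 per week and 7 work items, at least 3 weeks are needed.
Package can't be placed before week 7, so the schedule must run through at least week 7.
7 works (last occupied week: week 7): for example Launch in week 5; Design in week 6; Review in week 4; Handover in week 4; Deploy in week 1; Plan in week 2; Package in week 7.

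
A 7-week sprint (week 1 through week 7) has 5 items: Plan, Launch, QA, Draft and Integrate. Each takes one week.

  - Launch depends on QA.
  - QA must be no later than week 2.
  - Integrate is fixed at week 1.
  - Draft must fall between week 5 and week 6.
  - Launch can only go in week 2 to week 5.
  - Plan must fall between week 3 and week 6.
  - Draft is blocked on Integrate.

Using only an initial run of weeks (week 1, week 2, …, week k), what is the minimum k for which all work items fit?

The precedence chain requires at least 2 distinct weeks.
Draft can't be placed before week 5, so the schedule must run through at least week 5.
5 works (last occupied week: week 5): for example Integrate -> week 1, Draft -> week 5, Launch -> week 2, QA -> week 1, Plan -> week 3.

5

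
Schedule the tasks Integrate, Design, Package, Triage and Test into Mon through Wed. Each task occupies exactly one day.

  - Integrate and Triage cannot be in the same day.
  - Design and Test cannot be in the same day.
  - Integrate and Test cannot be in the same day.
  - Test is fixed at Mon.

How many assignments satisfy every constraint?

24

Splitting on Integrate: it can be Tue (12), Wed (12). Listing each branch's schedules as (Design, Package, Triage, Test):
Integrate=Tue: (Tue,Mon,Mon,Mon) (Tue,Mon,Wed,Mon) (Tue,Tue,Mon,Mon) (Tue,Tue,Wed,Mon) (Tue,Wed,Mon,Mon) (Tue,Wed,Wed,Mon) (Wed,Mon,Mon,Mon) (Wed,Mon,Wed,Mon) (Wed,Tue,Mon,Mon) (Wed,Tue,Wed,Mon) (Wed,Wed,Mon,Mon) (Wed,Wed,Wed,Mon) — 12.
Integrate=Wed: (Tue,Mon,Mon,Mon) (Tue,Mon,Tue,Mon) (Tue,Tue,Mon,Mon) (Tue,Tue,Tue,Mon) (Tue,Wed,Mon,Mon) (Tue,Wed,Tue,Mon) (Wed,Mon,Mon,Mon) (Wed,Mon,Tue,Mon) (Wed,Tue,Mon,Mon) (Wed,Tue,Tue,Mon) (Wed,Wed,Mon,Mon) (Wed,Wed,Tue,Mon) — 12.
Summing: 12 + 12 = 24.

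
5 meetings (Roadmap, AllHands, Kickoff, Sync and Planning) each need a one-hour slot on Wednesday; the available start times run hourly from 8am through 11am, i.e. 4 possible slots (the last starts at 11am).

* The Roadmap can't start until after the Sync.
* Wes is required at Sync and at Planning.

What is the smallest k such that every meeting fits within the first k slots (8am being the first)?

2 slots

The precedence chain requires at least 2 distinct slots.
2 works (last occupied slot: 9am): for example AllHands=8am, Planning=9am, Sync=8am, Roadmap=9am, Kickoff=8am.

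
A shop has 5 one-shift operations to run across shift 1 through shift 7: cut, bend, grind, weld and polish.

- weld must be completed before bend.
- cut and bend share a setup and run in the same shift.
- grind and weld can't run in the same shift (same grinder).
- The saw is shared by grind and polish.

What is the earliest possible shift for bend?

shift 2

Precedence pushes bend to at least shift 2.
bend at shift 2 is achievable: weld in shift 1; grind in shift 2; polish in shift 1; bend in shift 2; cut in shift 2.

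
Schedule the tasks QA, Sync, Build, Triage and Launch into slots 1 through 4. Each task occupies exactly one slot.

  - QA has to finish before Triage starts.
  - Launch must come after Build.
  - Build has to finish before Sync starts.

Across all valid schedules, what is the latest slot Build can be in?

3

Downstream work caps Build at 3.
Build at 3 is achievable: Launch=4, Build=3, Triage=2, Sync=4, QA=1.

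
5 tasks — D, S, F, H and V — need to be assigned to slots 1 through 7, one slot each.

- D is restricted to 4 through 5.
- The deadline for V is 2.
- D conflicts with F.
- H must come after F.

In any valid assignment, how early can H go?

2

Precedence pushes H to at least 2.
H at 2 is achievable: D in 4, F in 1, V in 1, S in 1, H in 2.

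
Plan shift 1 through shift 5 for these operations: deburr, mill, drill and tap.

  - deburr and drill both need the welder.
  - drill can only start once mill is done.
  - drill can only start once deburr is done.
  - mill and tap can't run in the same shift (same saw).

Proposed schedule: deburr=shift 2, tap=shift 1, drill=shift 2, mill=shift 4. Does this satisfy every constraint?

Invalid. deburr and drill both need the welder.

deburr and drill both need the welder — violated.
drill can only start once mill is done — violated.
drill can only start once deburr is done — violated.
mill and tap can't run in the same shift (same saw) — holds.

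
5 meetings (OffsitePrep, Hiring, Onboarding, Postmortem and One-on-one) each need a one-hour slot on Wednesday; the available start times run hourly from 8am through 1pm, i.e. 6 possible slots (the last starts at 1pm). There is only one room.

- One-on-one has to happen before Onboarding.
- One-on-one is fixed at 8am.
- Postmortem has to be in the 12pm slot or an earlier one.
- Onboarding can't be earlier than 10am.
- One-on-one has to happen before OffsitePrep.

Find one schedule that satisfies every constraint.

Onboarding in 10am; One-on-one in 8am; Postmortem in 9am; OffsitePrep in 11am; Hiring in 12pm

Checking: One-on-one(8am) before OffsitePrep(11am); One-on-one(8am) before Onboarding(10am); Postmortem=9am in [8am,12pm]; Onboarding=10am in [10am,1pm]; One-on-one=8am in [8am,8am]; max 1 per slot (cap 1).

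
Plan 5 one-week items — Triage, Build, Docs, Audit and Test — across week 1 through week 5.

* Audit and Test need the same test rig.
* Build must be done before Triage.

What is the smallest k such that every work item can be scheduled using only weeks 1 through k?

2 weeks

The precedence chain requires at least 2 distinct weeks.
2 works (last occupied week: week 2): for example Test=week 2; Audit=week 1; Triage=week 2; Build=week 1; Docs=week 1.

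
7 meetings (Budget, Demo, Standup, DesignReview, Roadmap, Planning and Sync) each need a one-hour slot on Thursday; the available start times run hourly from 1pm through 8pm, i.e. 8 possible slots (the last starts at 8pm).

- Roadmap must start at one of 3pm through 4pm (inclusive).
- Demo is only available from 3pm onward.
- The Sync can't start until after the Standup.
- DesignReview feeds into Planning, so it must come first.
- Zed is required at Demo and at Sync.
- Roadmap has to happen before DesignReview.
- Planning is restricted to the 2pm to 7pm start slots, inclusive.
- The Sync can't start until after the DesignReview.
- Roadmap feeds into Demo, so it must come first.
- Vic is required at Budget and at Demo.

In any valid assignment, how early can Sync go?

Precedence pushes Sync to at least 5pm.
Sync at 5pm is achievable: Budget=1pm; Planning=5pm; Demo=4pm; Standup=1pm; Roadmap=3pm; Sync=5pm; DesignReview=4pm.

5pm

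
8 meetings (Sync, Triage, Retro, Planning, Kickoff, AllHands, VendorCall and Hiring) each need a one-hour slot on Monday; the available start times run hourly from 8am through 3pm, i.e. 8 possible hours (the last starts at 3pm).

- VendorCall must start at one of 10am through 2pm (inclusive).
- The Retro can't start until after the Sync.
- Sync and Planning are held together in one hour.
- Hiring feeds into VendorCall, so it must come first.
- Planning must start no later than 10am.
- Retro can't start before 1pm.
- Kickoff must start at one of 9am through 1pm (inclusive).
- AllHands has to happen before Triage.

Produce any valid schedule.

Hiring -> 8am; Triage -> 9am; Kickoff -> 9am; Retro -> 1pm; AllHands -> 8am; Planning -> 8am; VendorCall -> 10am; Sync -> 8am

Checking: Hiring(8am) before VendorCall(10am); Sync(8am) before Retro(1pm); AllHands(8am) before Triage(9am); Sync = Planning = 8am; Retro=1pm in [1pm,3pm]; Kickoff=9am in [9am,1pm]; Planning=8am in [8am,10am]; VendorCall=10am in [10am,2pm].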